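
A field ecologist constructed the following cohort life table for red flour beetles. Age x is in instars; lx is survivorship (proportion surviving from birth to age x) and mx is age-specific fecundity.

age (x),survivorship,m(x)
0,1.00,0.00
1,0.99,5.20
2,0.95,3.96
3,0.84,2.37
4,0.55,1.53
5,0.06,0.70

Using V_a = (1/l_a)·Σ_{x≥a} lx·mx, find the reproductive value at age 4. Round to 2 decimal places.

lx·mx for x ≥ 4: 0.8415, 0.042 → sum = 0.8835
V_4 = 0.8835 / l_4 = 0.8835 / 0.55 = 1.606364… → 1.61

1.61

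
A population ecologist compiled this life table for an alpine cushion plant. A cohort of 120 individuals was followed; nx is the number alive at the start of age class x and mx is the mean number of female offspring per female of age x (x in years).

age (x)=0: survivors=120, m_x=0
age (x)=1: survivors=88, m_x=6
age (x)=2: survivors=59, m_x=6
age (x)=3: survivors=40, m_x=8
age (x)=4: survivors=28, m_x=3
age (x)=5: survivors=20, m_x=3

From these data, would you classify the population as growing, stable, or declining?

growing

lx = nx/n0 = nx/120: 1, 0.73333…, 0.49167…, 0.33333…, 0.23333…, 0.16667…
R0 = Σ lx·mx = 0 + 4.4… + 2.95… + 2.666667… + 0.7… + 0.5… = 11.216667…
R0 > 1, so the population is growing.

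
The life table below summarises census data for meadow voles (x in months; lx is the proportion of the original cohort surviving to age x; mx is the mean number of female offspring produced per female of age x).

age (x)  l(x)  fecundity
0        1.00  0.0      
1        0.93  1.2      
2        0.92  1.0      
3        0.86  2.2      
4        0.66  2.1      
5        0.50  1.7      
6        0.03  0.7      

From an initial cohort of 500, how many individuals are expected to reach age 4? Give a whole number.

330

Expected survivors = N0 · l_4 = 500 × 0.66 = 330 → 330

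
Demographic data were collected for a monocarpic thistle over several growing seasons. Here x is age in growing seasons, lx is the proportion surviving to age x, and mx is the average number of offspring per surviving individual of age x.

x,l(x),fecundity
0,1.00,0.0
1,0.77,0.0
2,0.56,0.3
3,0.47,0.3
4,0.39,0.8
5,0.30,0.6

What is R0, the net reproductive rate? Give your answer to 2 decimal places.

lx·mx by age: 0, 0, 0.168, 0.141, 0.312, 0.18
R0 = Σ lx·mx = 0.801 → 0.80

0.80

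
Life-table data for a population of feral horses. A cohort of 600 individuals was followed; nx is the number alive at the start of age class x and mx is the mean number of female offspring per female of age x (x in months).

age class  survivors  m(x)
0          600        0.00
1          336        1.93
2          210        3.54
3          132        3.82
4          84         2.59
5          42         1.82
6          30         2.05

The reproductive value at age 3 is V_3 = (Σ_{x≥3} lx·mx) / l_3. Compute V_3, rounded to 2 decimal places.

lx = nx/n0 = nx/600: 1, 0.56, 0.35, 0.22, 0.14, 0.07, 0.05
lx·mx for x ≥ 3: 0.8404, 0.3626, 0.1274, 0.1025 → sum = 1.4329
V_3 = 1.4329 / l_3 = 1.4329 / 0.22 = 6.513182… → 6.51

6.51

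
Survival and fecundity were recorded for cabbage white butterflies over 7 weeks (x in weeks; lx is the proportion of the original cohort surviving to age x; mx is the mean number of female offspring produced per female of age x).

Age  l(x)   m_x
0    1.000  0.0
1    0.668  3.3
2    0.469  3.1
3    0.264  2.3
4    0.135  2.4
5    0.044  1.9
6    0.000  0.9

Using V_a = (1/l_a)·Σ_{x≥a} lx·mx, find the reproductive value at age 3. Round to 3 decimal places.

3.844

lx·mx for x ≥ 3: 0.6072, 0.324, 0.0836, 0 → sum = 1.0148
V_3 = 1.0148 / l_3 = 1.0148 / 0.264 = 3.843939… → 3.844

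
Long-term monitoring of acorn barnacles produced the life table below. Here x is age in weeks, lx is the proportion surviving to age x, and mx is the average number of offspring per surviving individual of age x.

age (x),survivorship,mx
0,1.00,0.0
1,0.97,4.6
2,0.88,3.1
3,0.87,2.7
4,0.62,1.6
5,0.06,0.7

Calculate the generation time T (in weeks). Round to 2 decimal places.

2.00

lx·mx: 0, 4.462, 2.728, 2.349, 0.992, 0.042 → R0 = 10.573
x·lx·mx: 0, 4.462, 5.456, 7.047, 3.968, 0.21 → Σ = 21.143
T = 21.143 / 10.573 = 1.999716… → 2.00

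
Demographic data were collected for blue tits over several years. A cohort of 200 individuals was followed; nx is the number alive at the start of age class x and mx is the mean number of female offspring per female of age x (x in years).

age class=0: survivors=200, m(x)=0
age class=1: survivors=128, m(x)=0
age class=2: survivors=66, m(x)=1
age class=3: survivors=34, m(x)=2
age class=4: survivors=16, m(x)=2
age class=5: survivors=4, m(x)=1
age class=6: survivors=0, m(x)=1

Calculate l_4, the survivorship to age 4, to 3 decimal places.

0.080

l_4 = n_4/n_0 = 16/200 = 0.08 → 0.080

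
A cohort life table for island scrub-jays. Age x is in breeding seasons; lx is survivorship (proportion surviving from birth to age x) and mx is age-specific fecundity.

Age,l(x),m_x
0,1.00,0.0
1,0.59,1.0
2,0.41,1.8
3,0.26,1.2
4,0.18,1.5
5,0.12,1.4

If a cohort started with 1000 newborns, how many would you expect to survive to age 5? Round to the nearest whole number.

120

Expected survivors = N0 · l_5 = 1000 × 0.12 = 120 → 120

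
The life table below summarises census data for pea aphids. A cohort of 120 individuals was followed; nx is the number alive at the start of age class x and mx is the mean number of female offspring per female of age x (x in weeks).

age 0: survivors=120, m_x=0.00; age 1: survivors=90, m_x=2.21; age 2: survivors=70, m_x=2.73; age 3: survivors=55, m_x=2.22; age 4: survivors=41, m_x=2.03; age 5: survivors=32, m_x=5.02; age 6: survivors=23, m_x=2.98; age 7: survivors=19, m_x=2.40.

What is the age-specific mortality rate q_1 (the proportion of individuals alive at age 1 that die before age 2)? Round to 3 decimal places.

0.222

lx = nx/n0 = nx/120: 1, 0.75, 0.58333…, 0.45833…, 0.34167…, 0.26667…, 0.19167…, 0.15833…
q_1 = (l_1 − l_2) / l_1 = (0.75 − 0.583333…) / 0.75
     = 0.166667… / 0.75 = 0.222222… → 0.222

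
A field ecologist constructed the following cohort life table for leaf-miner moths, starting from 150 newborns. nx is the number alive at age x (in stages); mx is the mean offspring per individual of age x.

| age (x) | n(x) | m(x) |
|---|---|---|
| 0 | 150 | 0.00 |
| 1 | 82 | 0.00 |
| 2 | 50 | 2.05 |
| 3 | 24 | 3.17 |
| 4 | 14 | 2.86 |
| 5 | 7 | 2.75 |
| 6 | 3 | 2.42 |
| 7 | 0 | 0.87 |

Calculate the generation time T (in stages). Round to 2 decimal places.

2.99

lx = nx/n0 = nx/150: 1, 0.54667…, 0.33333…, 0.16, 0.09333…, 0.04667…, 0.02, 0
lx·mx: 0, 0, 0.683333…, 0.5072, 0.266933…, 0.128333…, 0.0484, 0 → R0 = 1.6342…
x·lx·mx: 0, 0, 1.366667…, 1.5216, 1.067733…, 0.641667…, 0.2904, 0 → Σ = 4.888067…
T = 4.888067… / 1.6342… = 2.991107… → 2.99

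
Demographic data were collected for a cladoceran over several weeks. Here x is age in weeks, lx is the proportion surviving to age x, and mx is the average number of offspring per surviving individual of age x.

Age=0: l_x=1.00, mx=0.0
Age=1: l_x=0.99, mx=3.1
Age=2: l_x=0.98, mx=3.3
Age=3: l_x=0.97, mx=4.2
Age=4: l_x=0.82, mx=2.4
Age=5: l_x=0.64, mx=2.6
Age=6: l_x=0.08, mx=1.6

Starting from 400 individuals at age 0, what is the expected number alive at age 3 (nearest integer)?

388

Expected survivors = N0 · l_3 = 400 × 0.97 = 388 → 388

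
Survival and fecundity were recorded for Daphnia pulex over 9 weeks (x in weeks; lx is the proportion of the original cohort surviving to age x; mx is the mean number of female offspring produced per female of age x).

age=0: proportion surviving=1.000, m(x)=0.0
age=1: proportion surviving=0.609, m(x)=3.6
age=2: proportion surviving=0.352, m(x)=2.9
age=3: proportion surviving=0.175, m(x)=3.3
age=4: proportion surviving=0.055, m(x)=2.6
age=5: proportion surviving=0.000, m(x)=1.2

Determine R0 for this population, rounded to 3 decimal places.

lx·mx by age: 0, 2.1924, 1.0208, 0.5775, 0.143, 0
R0 = Σ lx·mx = 3.9337 → 3.934

3.934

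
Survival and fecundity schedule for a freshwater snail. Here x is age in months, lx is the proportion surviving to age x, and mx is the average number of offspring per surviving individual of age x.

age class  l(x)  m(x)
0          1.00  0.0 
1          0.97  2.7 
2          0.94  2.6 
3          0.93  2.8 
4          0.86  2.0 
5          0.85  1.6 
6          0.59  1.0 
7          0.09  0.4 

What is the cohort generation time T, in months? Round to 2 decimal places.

lx·mx: 0, 2.619, 2.444, 2.604, 1.72, 1.36, 0.59, 0.036 → R0 = 11.373
x·lx·mx: 0, 2.619, 4.888, 7.812, 6.88, 6.8, 3.54, 0.252 → Σ = 32.791
T = 32.791 / 11.373 = 2.883232… → 2.88

2.88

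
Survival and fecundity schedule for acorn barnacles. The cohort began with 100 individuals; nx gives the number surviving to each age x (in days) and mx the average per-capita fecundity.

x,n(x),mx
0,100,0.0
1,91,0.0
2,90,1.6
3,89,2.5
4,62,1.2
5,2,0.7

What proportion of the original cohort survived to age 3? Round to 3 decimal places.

0.890

l_3 = n_3/n_0 = 89/100 = 0.89 → 0.890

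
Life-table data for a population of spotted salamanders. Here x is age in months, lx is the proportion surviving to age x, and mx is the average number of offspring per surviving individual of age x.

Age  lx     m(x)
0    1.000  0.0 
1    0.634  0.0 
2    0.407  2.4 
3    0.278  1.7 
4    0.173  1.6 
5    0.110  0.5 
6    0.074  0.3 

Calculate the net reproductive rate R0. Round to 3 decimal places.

lx·mx by age: 0, 0, 0.9768, 0.4726, 0.2768, 0.055, 0.0222
R0 = Σ lx·mx = 1.8034 → 1.803

1.803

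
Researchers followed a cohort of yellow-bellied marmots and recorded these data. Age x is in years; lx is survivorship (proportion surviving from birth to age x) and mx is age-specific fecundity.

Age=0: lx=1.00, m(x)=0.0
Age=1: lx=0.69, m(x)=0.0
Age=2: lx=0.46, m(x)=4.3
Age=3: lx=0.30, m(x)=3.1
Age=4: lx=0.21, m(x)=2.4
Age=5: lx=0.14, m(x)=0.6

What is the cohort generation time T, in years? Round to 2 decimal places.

2.63

lx·mx: 0, 0, 1.978, 0.93, 0.504, 0.084 → R0 = 3.496
x·lx·mx: 0, 0, 3.956, 2.79, 2.016, 0.42 → Σ = 9.182
T = 9.182 / 3.496 = 2.62643… → 2.63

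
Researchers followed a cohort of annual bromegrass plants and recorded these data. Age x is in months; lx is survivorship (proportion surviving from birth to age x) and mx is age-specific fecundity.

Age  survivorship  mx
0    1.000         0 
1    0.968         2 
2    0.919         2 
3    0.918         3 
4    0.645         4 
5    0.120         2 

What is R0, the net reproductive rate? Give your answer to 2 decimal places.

lx·mx by age: 0, 1.936, 1.838, 2.754, 2.58, 0.24
R0 = Σ lx·mx = 9.348 → 9.35

9.35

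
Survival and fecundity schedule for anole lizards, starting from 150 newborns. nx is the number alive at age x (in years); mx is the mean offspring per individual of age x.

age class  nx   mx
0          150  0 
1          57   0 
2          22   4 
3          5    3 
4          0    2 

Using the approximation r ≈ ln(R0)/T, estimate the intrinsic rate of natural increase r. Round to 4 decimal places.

-0.1752

lx = nx/n0 = nx/150: 1, 0.38, 0.14667…, 0.03333…, 0
R0 = Σ lx·mx = 0 + 0 + 0.58667… + 0.1… + 0 = 0.686667…
Σ x·lx·mx = 1.473333…; T = 1.473333…/0.686667… = 2.14563…
r ≈ ln(R0)/T = ln(0.686667…)/2.14563… = -0.175196… → -0.1752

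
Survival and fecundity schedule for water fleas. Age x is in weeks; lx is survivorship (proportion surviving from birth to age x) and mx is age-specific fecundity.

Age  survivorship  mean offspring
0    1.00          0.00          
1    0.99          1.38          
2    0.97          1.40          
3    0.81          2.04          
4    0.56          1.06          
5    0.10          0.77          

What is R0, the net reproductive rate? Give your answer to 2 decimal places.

lx·mx by age: 0, 1.3662, 1.358, 1.6524, 0.5936, 0.077
R0 = Σ lx·mx = 5.0472 → 5.05

5.05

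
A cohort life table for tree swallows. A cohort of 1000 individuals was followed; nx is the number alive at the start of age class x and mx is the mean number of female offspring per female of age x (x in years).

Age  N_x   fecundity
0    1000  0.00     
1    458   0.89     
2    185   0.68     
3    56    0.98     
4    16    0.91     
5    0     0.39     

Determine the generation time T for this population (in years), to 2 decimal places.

lx = nx/n0 = nx/1000: 1, 0.458, 0.185, 0.056, 0.016, 0
lx·mx: 0, 0.40762, 0.1258, 0.05488, 0.01456, 0 → R0 = 0.60286
x·lx·mx: 0, 0.40762, 0.2516, 0.16464, 0.05824, 0 → Σ = 0.8821
T = 0.8821 / 0.60286 = 1.463192… → 1.46

1.46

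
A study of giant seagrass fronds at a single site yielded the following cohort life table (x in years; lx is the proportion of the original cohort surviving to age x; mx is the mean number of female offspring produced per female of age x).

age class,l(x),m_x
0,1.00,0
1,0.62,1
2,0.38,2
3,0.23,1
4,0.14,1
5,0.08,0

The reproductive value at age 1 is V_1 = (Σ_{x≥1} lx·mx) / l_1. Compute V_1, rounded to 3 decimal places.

lx·mx for x ≥ 1: 0.62, 0.76, 0.23, 0.14, 0 → sum = 1.75
V_1 = 1.75 / l_1 = 1.75 / 0.62 = 2.822581… → 2.823

2.823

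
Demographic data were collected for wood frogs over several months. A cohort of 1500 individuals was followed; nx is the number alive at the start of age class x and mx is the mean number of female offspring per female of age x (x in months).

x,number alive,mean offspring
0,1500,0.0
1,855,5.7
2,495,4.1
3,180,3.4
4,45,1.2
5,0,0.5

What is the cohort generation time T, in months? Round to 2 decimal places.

lx = nx/n0 = nx/1500: 1, 0.57, 0.33, 0.12, 0.03, 0
lx·mx: 0, 3.249, 1.353, 0.408, 0.036, 0 → R0 = 5.046
x·lx·mx: 0, 3.249, 2.706, 1.224, 0.144, 0 → Σ = 7.323
T = 7.323 / 5.046 = 1.451249… → 1.45

1.45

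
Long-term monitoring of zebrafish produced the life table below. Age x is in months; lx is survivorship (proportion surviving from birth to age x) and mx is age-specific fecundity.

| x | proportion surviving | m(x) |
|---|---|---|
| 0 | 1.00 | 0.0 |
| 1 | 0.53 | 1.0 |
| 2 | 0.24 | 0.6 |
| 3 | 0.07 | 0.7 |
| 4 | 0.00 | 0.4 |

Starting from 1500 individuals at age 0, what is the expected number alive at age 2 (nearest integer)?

360

Expected survivors = N0 · l_2 = 1500 × 0.24 = 360 → 360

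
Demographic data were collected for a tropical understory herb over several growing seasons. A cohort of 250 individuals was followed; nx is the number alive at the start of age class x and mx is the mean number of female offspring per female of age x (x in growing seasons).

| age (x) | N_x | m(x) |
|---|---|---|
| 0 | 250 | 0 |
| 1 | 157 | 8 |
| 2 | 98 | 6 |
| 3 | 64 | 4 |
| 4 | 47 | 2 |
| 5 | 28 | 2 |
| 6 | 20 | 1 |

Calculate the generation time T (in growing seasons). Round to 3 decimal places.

lx = nx/n0 = nx/250: 1, 0.628, 0.392, 0.256, 0.188, 0.112, 0.08
lx·mx: 0, 5.024, 2.352, 1.024, 0.376, 0.224, 0.08 → R0 = 9.08
x·lx·mx: 0, 5.024, 4.704, 3.072, 1.504, 1.12, 0.48 → Σ = 15.904
T = 15.904 / 9.08 = 1.751542… → 1.752

1.752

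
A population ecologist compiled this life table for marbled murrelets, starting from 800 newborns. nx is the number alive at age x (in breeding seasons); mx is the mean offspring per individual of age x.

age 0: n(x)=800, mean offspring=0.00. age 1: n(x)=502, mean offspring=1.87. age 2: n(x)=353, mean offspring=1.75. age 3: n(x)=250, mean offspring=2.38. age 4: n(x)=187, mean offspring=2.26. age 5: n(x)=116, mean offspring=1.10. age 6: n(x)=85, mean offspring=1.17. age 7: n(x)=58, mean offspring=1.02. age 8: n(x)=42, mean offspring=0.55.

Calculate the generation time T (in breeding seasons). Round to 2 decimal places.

lx = nx/n0 = nx/800: 1, 0.6275, 0.44125, 0.3125, 0.23375, 0.145, 0.10625, 0.0725, 0.0525
lx·mx: 0, 1.173425, 0.772188…, 0.74375, 0.528275…, 0.1595, 0.124313…, 0.07395, 0.028875 → R0 = 3.604275…
x·lx·mx: 0, 1.173425, 1.544375…, 2.23125, 2.1131…, 0.7975, 0.745875…, 0.51765, 0.231 → Σ = 9.354175…
T = 9.354175… / 3.604275… = 2.5953… → 2.60

2.60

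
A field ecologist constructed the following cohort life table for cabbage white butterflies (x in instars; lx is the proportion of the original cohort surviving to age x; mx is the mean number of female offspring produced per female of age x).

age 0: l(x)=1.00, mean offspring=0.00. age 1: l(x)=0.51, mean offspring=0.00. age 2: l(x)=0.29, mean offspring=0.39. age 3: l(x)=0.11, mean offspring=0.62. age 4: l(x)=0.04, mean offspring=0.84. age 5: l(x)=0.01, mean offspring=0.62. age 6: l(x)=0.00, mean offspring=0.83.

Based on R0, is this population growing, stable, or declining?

declining

R0 = Σ lx·mx = 0 + 0 + 0.1131 + 0.0682 + 0.0336 + 0.0062 + 0 = 0.2211
R0 < 1, so the population is declining.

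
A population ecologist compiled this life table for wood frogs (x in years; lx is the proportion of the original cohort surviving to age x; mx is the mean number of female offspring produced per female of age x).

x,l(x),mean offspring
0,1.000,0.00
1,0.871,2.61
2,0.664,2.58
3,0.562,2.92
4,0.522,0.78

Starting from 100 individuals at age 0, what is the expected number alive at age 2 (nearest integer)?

Expected survivors = N0 · l_2 = 100 × 0.664 = 66.4 → 66

66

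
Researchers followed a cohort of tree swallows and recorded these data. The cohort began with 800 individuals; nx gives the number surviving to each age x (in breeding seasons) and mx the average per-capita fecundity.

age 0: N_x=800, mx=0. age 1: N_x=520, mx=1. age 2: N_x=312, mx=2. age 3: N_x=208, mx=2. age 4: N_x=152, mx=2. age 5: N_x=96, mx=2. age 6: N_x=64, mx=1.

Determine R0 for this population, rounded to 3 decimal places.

2.650

lx = nx/n0 = nx/800: 1, 0.65, 0.39, 0.26, 0.19, 0.12, 0.08
lx·mx by age: 0, 0.65, 0.78, 0.52, 0.38, 0.24, 0.08
R0 = Σ lx·mx = 2.65 → 2.650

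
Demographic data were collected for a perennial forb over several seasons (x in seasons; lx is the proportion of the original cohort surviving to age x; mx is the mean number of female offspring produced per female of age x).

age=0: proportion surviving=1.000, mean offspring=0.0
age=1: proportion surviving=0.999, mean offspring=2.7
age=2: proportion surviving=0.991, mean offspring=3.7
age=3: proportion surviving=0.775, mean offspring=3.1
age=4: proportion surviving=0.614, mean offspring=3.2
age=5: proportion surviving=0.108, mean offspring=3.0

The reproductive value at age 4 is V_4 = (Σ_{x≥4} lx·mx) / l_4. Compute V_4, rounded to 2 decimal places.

3.73

lx·mx for x ≥ 4: 1.9648, 0.324 → sum = 2.2888
V_4 = 2.2888 / l_4 = 2.2888 / 0.614 = 3.727687… → 3.73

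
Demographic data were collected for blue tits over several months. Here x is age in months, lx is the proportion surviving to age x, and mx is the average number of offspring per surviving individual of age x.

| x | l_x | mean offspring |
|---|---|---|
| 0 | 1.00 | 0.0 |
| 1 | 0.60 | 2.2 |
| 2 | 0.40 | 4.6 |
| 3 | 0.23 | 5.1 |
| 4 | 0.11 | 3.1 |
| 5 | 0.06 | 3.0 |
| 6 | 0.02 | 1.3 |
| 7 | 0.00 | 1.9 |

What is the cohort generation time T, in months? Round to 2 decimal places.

lx·mx: 0, 1.32, 1.84, 1.173, 0.341, 0.18, 0.026, 0 → R0 = 4.88
x·lx·mx: 0, 1.32, 3.68, 3.519, 1.364, 0.9, 0.156, 0 → Σ = 10.939
T = 10.939 / 4.88 = 2.241598… → 2.24

2.24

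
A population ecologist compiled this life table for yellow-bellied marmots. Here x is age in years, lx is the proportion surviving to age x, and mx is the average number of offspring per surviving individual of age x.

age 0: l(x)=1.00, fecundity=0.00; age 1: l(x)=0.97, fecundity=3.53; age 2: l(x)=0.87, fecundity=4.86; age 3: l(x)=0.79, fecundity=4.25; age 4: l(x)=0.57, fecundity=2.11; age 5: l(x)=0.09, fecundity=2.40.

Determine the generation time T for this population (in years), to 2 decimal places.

2.24

lx·mx: 0, 3.4241, 4.2282, 3.3575, 1.2027, 0.216 → R0 = 12.4285
x·lx·mx: 0, 3.4241, 8.4564, 10.0725, 4.8108, 1.08 → Σ = 27.8438
T = 27.8438 / 12.4285 = 2.240319… → 2.24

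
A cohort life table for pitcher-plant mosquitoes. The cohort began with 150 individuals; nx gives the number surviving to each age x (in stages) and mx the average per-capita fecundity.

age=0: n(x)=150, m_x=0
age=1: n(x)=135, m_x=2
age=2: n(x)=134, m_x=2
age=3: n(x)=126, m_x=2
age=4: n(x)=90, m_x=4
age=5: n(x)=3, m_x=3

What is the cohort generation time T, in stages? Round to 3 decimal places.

2.629

lx = nx/n0 = nx/150: 1, 0.9, 0.89333…, 0.84, 0.6, 0.02
lx·mx: 0, 1.8, 1.786667…, 1.68, 2.4, 0.06 → R0 = 7.726667…
x·lx·mx: 0, 1.8, 3.573333…, 5.04, 9.6, 0.3 → Σ = 20.313333…
T = 20.313333… / 7.726667… = 2.628991… → 2.629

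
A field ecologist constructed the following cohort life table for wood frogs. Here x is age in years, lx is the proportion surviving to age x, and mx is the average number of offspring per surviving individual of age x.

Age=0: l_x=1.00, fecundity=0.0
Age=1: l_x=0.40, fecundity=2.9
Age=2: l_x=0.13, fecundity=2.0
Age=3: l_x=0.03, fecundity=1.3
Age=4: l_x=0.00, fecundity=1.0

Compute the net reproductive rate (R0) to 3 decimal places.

1.459

lx·mx by age: 0, 1.16, 0.26, 0.039, 0
R0 = Σ lx·mx = 1.459 → 1.459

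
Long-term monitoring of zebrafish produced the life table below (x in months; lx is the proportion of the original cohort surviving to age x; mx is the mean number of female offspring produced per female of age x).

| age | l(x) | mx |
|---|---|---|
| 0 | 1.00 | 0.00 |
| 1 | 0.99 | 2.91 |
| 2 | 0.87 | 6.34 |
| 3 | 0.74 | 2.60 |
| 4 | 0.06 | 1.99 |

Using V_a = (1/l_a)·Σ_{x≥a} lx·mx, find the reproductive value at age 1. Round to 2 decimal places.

lx·mx for x ≥ 1: 2.8809, 5.5158, 1.924, 0.1194 → sum = 10.4401
V_1 = 10.4401 / l_1 = 10.4401 / 0.99 = 10.545556… → 10.55

10.55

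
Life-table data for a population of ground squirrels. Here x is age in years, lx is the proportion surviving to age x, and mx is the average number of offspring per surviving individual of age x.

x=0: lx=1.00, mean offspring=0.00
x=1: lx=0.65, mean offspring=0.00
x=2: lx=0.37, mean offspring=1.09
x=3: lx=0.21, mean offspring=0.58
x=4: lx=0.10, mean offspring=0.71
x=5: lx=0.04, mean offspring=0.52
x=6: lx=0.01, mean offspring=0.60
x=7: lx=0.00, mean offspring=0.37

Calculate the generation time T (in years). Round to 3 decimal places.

lx·mx: 0, 0, 0.4033, 0.1218, 0.071, 0.0208, 0.006, 0 → R0 = 0.6229
x·lx·mx: 0, 0, 0.8066, 0.3654, 0.284, 0.104, 0.036, 0 → Σ = 1.596
T = 1.596 / 0.6229 = 2.562209… → 2.562

2.562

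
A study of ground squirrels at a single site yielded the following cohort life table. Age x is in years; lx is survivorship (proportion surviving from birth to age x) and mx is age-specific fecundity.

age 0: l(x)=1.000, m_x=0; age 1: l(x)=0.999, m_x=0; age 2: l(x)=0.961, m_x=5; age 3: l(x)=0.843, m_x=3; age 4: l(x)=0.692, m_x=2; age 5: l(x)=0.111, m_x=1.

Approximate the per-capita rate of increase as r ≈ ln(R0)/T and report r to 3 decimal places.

R0 = Σ lx·mx = 0 + 0 + 4.805 + 2.529 + 1.384 + 0.111 = 8.829
Σ x·lx·mx = 23.288; T = 23.288/8.829 = 2.63767…
r ≈ ln(R0)/T = ln(8.829)/2.63767… = 0.82574… → 0.826

0.826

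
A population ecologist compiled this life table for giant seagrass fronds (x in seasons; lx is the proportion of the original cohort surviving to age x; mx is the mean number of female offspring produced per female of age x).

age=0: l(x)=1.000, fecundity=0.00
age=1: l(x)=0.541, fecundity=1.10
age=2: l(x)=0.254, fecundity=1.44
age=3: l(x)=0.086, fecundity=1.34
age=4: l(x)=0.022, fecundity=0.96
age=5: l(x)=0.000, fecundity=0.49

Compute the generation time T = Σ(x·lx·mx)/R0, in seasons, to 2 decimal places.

lx·mx: 0, 0.5951, 0.36576, 0.11524, 0.02112, 0 → R0 = 1.09722
x·lx·mx: 0, 0.5951, 0.73152, 0.34572, 0.08448, 0 → Σ = 1.75682
T = 1.75682 / 1.09722 = 1.601156… → 1.60

1.60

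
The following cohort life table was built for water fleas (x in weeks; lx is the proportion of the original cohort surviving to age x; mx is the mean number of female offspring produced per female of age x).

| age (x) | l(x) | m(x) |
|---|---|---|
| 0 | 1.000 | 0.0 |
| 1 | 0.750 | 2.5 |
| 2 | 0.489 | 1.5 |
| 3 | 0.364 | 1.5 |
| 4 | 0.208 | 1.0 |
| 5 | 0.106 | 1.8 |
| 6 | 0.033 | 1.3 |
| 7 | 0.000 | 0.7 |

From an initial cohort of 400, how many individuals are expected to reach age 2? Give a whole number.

Expected survivors = N0 · l_2 = 400 × 0.489 = 195.6 → 196

196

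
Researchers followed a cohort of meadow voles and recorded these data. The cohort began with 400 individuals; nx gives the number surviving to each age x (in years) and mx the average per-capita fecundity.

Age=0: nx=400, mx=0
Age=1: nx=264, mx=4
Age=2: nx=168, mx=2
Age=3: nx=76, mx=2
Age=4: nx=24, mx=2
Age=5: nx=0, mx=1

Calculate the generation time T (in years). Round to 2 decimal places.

lx = nx/n0 = nx/400: 1, 0.66, 0.42, 0.19, 0.06, 0
lx·mx: 0, 2.64, 0.84, 0.38, 0.12, 0 → R0 = 3.98
x·lx·mx: 0, 2.64, 1.68, 1.14, 0.48, 0 → Σ = 5.94
T = 5.94 / 3.98 = 1.492462… → 1.49

1.49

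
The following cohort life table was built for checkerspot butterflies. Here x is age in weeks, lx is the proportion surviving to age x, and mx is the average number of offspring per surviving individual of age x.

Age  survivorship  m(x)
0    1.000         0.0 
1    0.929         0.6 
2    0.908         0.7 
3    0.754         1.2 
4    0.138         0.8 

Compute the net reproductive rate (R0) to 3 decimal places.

lx·mx by age: 0, 0.5574, 0.6356, 0.9048, 0.1104
R0 = Σ lx·mx = 2.2082 → 2.208

2.208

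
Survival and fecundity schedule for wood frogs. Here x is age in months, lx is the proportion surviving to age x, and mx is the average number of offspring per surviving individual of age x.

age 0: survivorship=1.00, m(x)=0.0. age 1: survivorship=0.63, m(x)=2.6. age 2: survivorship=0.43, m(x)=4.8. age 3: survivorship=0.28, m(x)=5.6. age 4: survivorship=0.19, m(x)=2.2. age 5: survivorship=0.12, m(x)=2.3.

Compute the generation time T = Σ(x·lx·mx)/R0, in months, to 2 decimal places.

lx·mx: 0, 1.638, 2.064, 1.568, 0.418, 0.276 → R0 = 5.964
x·lx·mx: 0, 1.638, 4.128, 4.704, 1.672, 1.38 → Σ = 13.522
T = 13.522 / 5.964 = 2.26727… → 2.27

2.27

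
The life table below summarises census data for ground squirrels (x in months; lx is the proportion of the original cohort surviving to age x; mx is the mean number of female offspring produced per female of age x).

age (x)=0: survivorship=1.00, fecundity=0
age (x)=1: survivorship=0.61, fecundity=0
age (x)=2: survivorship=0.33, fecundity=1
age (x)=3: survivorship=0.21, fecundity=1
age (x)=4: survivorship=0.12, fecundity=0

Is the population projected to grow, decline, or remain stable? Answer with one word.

R0 = Σ lx·mx = 0 + 0 + 0.33 + 0.21 + 0 = 0.54
R0 < 1, so the population is declining.

declining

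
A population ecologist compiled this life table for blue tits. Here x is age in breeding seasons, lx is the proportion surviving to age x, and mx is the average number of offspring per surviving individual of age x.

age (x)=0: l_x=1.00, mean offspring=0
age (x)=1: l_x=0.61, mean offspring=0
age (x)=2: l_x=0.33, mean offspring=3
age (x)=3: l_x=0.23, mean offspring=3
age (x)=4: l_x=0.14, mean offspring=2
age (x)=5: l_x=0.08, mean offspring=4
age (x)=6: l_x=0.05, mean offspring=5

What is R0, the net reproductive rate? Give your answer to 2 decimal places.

lx·mx by age: 0, 0, 0.99, 0.69, 0.28, 0.32, 0.25
R0 = Σ lx·mx = 2.53 → 2.53

2.53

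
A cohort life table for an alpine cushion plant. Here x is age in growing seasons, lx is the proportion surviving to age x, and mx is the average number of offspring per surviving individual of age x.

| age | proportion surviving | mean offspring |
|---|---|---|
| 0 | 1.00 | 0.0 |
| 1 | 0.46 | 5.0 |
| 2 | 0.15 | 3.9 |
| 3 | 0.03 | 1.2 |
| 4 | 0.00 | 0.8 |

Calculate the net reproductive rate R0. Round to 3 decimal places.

2.921

lx·mx by age: 0, 2.3, 0.585, 0.036, 0
R0 = Σ lx·mx = 2.921 → 2.921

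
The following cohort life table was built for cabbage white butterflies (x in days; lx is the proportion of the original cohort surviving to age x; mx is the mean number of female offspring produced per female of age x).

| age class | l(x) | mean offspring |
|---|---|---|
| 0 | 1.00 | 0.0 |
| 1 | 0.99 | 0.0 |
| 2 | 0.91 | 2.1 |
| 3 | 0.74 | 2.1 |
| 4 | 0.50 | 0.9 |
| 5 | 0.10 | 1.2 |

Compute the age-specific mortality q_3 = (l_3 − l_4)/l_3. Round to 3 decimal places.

0.324

q_3 = (l_3 − l_4) / l_3 = (0.74 − 0.5) / 0.74
     = 0.24 / 0.74 = 0.324324… → 0.324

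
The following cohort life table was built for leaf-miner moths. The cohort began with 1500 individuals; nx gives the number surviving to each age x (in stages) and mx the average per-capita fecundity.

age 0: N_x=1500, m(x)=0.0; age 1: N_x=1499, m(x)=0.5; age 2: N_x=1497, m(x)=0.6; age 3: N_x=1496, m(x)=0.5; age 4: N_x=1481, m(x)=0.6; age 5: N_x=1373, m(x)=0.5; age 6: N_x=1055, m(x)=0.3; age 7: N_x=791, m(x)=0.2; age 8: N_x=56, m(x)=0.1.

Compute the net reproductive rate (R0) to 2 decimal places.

2.97

lx = nx/n0 = nx/1500: 1, 0.99933…, 0.998, 0.99733…, 0.98733…, 0.91533…, 0.70333…, 0.52733…, 0.03733…
lx·mx by age: 0, 0.499667…, 0.5988, 0.498667…, 0.5924…, 0.457667…, 0.211…, 0.105467…, 0.003733…
R0 = Σ lx·mx = 2.9674… → 2.97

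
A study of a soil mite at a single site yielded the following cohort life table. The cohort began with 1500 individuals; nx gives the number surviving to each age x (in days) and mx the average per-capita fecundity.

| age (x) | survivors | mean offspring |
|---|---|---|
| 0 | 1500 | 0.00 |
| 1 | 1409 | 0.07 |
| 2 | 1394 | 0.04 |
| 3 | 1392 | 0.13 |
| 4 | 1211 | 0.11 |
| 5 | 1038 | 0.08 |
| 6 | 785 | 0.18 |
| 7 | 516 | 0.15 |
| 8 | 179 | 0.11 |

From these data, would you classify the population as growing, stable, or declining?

lx = nx/n0 = nx/1500: 1, 0.93933…, 0.92933…, 0.928, 0.80733…, 0.692, 0.52333…, 0.344, 0.11933…
R0 = Σ lx·mx = 0 + 0.065753… + 0.037173… + 0.12064 + 0.088807… + 0.05536 + 0.0942… + 0.0516 + 0.013127… = 0.52666…
R0 < 1, so the population is declining.

declining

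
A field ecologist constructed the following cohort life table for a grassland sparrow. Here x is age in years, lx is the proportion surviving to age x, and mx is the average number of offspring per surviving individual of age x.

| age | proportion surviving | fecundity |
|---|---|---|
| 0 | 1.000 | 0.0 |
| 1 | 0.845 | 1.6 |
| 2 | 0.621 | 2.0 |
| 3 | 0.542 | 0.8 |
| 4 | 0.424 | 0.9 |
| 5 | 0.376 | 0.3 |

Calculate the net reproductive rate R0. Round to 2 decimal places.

3.52

lx·mx by age: 0, 1.352, 1.242, 0.4336, 0.3816, 0.1128
R0 = Σ lx·mx = 3.522 → 3.52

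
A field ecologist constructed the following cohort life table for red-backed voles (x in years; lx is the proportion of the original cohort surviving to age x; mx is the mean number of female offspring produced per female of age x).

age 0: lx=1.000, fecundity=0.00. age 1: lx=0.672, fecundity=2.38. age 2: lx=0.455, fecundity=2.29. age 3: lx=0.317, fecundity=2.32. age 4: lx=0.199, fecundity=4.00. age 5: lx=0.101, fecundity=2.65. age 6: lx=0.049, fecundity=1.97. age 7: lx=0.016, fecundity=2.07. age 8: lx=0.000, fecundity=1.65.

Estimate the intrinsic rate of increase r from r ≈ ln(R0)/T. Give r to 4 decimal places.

R0 = Σ lx·mx = 0 + 1.59936 + 1.04195 + 0.73544 + 0.796 + 0.26765 + 0.09653 + 0.03312 + 0 = 4.57005
Σ x·lx·mx = 11.22285; T = 11.22285/4.57005 = 2.45574…
r ≈ ln(R0)/T = ln(4.57005)/2.45574… = 0.618765… → 0.6188

0.6188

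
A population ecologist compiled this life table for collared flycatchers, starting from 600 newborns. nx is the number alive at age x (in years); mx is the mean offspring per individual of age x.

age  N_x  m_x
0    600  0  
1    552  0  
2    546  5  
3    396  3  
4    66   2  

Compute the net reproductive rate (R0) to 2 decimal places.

lx = nx/n0 = nx/600: 1, 0.92, 0.91, 0.66, 0.11
lx·mx by age: 0, 0, 4.55, 1.98, 0.22
R0 = Σ lx·mx = 6.75 → 6.75

6.75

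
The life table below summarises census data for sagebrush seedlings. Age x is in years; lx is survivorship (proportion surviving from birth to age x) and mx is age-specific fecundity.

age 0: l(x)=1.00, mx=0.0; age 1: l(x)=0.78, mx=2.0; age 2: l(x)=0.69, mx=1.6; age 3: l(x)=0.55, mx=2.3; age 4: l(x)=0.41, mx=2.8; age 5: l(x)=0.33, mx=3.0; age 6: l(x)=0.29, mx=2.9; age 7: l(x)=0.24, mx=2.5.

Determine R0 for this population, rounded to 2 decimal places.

lx·mx by age: 0, 1.56, 1.104, 1.265, 1.148, 0.99, 0.841, 0.6
R0 = Σ lx·mx = 7.508 → 7.51

7.51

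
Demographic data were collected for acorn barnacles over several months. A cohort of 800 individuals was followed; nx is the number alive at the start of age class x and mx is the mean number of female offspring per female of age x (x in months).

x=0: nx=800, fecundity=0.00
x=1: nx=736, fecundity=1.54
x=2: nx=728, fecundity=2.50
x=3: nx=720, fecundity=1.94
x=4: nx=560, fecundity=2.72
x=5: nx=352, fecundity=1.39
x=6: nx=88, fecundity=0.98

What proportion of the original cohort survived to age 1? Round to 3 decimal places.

l_1 = n_1/n_0 = 736/800 = 0.92 → 0.920

0.920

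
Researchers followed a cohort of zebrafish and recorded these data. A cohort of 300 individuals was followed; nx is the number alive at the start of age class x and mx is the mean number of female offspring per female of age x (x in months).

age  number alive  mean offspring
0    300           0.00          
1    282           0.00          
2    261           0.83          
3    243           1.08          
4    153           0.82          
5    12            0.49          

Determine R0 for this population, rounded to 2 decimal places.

lx = nx/n0 = nx/300: 1, 0.94, 0.87, 0.81, 0.51, 0.04
lx·mx by age: 0, 0, 0.7221, 0.8748, 0.4182, 0.0196
R0 = Σ lx·mx = 2.0347 → 2.03

2.03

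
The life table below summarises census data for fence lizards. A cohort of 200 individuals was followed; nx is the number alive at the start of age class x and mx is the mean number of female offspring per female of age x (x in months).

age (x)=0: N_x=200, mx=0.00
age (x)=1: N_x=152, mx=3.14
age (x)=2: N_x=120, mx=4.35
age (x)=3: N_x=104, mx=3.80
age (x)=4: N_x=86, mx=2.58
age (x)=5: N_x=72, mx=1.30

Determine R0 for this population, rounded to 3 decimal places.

lx = nx/n0 = nx/200: 1, 0.76, 0.6, 0.52, 0.43, 0.36
lx·mx by age: 0, 2.3864, 2.61, 1.976, 1.1094, 0.468
R0 = Σ lx·mx = 8.5498 → 8.550

8.550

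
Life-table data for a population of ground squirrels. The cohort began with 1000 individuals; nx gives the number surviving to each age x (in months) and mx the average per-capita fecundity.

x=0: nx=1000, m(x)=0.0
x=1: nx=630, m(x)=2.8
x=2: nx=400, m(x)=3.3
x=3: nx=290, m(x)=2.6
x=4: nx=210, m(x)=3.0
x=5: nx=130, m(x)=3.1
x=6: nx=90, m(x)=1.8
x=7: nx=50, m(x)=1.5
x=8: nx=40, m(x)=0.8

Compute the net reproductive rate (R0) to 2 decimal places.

lx = nx/n0 = nx/1000: 1, 0.63, 0.4, 0.29, 0.21, 0.13, 0.09, 0.05, 0.04
lx·mx by age: 0, 1.764, 1.32, 0.754, 0.63, 0.403, 0.162, 0.075, 0.032
R0 = Σ lx·mx = 5.14 → 5.14

5.14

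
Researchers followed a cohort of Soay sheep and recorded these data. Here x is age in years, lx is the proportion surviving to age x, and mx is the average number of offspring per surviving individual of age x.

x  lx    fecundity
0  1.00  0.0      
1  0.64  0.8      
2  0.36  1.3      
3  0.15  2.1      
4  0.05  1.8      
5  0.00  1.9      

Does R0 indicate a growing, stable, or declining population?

growing

R0 = Σ lx·mx = 0 + 0.512 + 0.468 + 0.315 + 0.09 + 0 = 1.385
R0 > 1, so the population is growing.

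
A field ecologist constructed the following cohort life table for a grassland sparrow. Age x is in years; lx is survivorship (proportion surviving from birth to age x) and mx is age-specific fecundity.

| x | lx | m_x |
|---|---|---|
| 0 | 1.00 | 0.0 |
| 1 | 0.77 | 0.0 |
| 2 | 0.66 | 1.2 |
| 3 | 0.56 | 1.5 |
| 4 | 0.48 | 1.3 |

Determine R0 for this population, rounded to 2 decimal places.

2.26

lx·mx by age: 0, 0, 0.792, 0.84, 0.624
R0 = Σ lx·mx = 2.256 → 2.26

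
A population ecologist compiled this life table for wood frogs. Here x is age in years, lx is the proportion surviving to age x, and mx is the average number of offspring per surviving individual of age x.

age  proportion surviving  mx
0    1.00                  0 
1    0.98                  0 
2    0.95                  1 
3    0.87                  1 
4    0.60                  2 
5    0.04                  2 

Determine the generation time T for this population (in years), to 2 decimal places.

3.13

lx·mx: 0, 0, 0.95, 0.87, 1.2, 0.08 → R0 = 3.1
x·lx·mx: 0, 0, 1.9, 2.61, 4.8, 0.4 → Σ = 9.71
T = 9.71 / 3.1 = 3.132258… → 3.13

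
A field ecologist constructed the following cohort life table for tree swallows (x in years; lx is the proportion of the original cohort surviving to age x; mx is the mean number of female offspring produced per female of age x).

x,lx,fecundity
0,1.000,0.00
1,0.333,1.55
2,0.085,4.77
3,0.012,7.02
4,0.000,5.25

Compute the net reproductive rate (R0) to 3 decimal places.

lx·mx by age: 0, 0.51615, 0.40545, 0.08424, 0
R0 = Σ lx·mx = 1.00584 → 1.006

1.006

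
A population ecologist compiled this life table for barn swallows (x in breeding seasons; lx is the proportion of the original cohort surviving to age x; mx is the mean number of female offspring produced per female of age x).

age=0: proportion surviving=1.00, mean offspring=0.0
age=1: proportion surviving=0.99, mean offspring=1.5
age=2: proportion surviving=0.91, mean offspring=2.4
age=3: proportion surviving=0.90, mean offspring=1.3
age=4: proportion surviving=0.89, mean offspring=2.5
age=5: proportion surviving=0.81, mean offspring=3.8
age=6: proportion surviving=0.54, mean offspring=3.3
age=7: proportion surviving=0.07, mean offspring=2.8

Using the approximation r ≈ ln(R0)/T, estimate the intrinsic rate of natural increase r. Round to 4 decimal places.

R0 = Σ lx·mx = 0 + 1.485 + 2.184 + 1.17 + 2.225 + 3.078 + 1.782 + 0.196 = 12.12
Σ x·lx·mx = 45.717; T = 45.717/12.12 = 3.77203…
r ≈ ln(R0)/T = ln(12.12)/3.77203… = 0.66141… → 0.6614

0.6614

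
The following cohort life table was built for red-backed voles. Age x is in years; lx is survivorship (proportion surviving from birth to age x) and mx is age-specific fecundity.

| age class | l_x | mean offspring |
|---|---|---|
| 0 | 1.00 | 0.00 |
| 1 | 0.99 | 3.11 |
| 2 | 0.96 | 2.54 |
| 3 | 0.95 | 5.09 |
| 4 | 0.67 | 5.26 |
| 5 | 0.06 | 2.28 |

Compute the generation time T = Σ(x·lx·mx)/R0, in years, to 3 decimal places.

2.658

lx·mx: 0, 3.0789, 2.4384, 4.8355, 3.5242, 0.1368 → R0 = 14.0138
x·lx·mx: 0, 3.0789, 4.8768, 14.5065, 14.0968, 0.684 → Σ = 37.243
T = 37.243 / 14.0138 = 2.657595… → 2.658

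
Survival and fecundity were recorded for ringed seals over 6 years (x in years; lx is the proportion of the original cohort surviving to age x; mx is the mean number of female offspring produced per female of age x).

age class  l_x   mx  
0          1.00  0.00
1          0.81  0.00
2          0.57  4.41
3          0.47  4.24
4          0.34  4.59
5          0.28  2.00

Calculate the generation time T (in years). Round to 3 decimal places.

3.025

lx·mx: 0, 0, 2.5137, 1.9928, 1.5606, 0.56 → R0 = 6.6271
x·lx·mx: 0, 0, 5.0274, 5.9784, 6.2424, 2.8 → Σ = 20.0482
T = 20.0482 / 6.6271 = 3.025184… → 3.025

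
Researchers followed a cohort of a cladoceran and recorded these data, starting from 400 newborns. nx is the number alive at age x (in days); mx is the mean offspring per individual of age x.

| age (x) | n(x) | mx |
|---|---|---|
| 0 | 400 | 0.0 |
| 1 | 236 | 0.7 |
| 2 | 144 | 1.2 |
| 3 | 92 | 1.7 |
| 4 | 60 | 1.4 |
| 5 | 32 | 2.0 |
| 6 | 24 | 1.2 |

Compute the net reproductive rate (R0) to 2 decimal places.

lx = nx/n0 = nx/400: 1, 0.59, 0.36, 0.23, 0.15, 0.08, 0.06
lx·mx by age: 0, 0.413, 0.432, 0.391, 0.21, 0.16, 0.072
R0 = Σ lx·mx = 1.678 → 1.68

1.68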